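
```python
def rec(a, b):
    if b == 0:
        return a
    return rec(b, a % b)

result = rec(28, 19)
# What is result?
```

rec(28, 19) -> rec(19, 9) -> rec(9, 1) -> rec(1, 0) -> 1

Answer: 1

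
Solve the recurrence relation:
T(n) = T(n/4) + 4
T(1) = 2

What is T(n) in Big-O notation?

Each step divides n by 4 and adds 4. After log_4(n) steps we reach T(1)=2. So T(n) = 4·log_4(n) + 2 = O(log n).

Answer: O(log n)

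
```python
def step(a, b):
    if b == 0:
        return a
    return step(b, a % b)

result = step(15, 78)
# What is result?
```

step(15, 78) -> step(78, 15) -> step(15, 3) -> step(3, 0) -> 3

Answer: 3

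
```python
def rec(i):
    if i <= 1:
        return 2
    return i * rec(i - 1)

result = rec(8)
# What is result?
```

rec(8) = 8 * 7 * 6 * 5 * 4 * 3 * 2 * 2 = 80640

Answer: 80640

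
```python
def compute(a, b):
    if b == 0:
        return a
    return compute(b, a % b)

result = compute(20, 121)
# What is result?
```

compute(20, 121) -> compute(121, 20) -> compute(20, 1) -> compute(1, 0) -> 1

Answer: 1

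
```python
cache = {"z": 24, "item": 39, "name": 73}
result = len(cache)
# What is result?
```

Trace:
`cache = {"z": 24, "item": 39, "name": 73}` → cache = {'z': 24, 'item': 39, 'name': 73}
`result = len(cache)` → result = 3
So result = 3

Answer: 3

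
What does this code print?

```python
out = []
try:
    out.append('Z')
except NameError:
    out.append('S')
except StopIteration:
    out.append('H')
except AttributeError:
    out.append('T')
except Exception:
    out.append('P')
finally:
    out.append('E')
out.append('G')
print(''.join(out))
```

Execution trace: 'Z' (try body, no exception) → 'E' (finally) → 'G' (after the try/except). Output: ZEG

Answer: ZEG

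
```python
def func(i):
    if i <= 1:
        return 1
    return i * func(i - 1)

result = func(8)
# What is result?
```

func(8) = 8 * 7 * 6 * 5 * 4 * 3 * 2 * 1 = 40320

Answer: 40320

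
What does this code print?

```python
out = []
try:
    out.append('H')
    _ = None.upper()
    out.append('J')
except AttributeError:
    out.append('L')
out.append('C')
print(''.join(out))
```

Execution trace: 'H' (try body) → 'L' (except AttributeError) → 'C' (after the try/except). Output: HLC

Answer: HLC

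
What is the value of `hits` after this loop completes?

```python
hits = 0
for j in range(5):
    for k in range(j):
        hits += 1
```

Triangle number: 0+1+2+...+4
`hits` takes the values: 0 → 1 → 2 → 3 → 4 → 5 → 6 → 7 → 8 → 9 → 10

Answer: 10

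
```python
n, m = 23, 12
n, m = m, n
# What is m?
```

Trace:
`n, m = 23, 12` → n = 23; m = 12
`n, m = m, n` → n = 12; m = 23
So m = 23

Answer: 23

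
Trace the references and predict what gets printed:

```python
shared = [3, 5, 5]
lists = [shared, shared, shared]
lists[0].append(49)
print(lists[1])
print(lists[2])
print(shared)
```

Key concept: list of same reference.
Step by step:
`shared = [3, 5, 5]` → shared = [3, 5, 5]
`lists = [shared, shared, shared]` → lists = [[3, 5, 5], [3, 5, 5], [3, 5, 5]]
`lists[0].append(49)` → shared = [3, 5, 5, 49]; lists = [[3, 5, 5, 49], [3, 5, 5, 49], [3, 5, 5, 49]]
`print(lists[1])` → prints [3, 5, 5, 49]
`print(lists[2])` → prints [3, 5, 5, 49]
`print(shared)` → prints [3, 5, 5, 49]

Answer:
[3, 5, 5, 49]
[3, 5, 5, 49]
[3, 5, 5, 49]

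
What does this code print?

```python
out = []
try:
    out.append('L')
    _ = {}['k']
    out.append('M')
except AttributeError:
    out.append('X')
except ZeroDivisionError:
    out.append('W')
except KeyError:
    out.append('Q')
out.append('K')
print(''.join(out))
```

Execution trace: 'L' (try body) → 'Q' (except KeyError) → 'K' (after the try/except). Output: LQK

Answer: LQK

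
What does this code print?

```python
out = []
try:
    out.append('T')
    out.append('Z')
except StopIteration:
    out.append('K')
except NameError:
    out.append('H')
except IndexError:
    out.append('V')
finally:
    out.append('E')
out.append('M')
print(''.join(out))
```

Execution trace: 'T' (try body) → 'Z' (try body, no exception) → 'E' (finally) → 'M' (after the try/except). Output: TZEM

Answer: TZEM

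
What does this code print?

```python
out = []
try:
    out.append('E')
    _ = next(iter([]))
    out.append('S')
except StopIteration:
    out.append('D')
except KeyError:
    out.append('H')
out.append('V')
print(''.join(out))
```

Execution trace: 'E' (try body) → 'D' (except StopIteration) → 'V' (after the try/except). Output: EDV

Answer: EDV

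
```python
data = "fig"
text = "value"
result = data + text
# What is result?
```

Trace:
`data = "fig"` → data = 'fig'
`text = "value"` → text = 'value'
`result = data + text` → result = 'figvalue'
So result = 'figvalue'

Answer: 'figvalue'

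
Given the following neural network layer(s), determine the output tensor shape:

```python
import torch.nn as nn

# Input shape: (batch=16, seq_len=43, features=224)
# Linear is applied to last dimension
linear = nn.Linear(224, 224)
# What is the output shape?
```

Input: (16, 43, 224) -> Output: (16, 43, 224)

Answer: (16, 43, 224)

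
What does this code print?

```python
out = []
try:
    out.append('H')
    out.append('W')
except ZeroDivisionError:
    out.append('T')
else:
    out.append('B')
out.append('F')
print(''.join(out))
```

Execution trace: 'H' (try body) → 'W' (try body, no exception) → 'B' (else) → 'F' (after the try/except). Output: HWBF

Answer: HWBF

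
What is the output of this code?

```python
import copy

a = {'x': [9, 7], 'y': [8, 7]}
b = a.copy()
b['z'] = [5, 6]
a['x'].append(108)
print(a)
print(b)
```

Key concept: shallow copy of dict with mutable values.
Step by step:
`a = {'x': [9, 7], 'y': [8, 7]}` → a = {'x': [9, 7], 'y': [8, 7]}
`b = a.copy()` → b = {'x': [9, 7], 'y': [8, 7]}
`b['z'] = [5, 6]` → b = {'x': [9, 7], 'y': [8, 7], 'z': [5, 6]}
`a['x'].append(108)` → a = {'x': [9, 7, 108], 'y': [8, 7]}; b = {'x': [9, 7, 108], 'y': [8, 7], 'z': [5, 6]}
`print(a)` → prints {'x': [9, 7, 108], 'y': [8, 7]}
`print(b)` → prints {'x': [9, 7, 108], 'y': [8, 7], 'z': [5, 6]}

Answer:
{'x': [9, 7, 108], 'y': [8, 7]}
{'x': [9, 7, 108], 'y': [8, 7], 'z': [5, 6]}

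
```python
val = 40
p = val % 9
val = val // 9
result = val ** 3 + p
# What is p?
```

Trace:
`val = 40` → val = 40
`p = val % 9` → p = 4
`val = val // 9` → val = 4
`result = val ** 3 + p` → result = 68
So p = 4

Answer: 4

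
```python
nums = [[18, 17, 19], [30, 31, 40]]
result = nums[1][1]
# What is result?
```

Trace:
`nums = [[18, 17, 19], [30, 31, 40]]` → nums = [[18, 17, 19], [30, 31, 40]]
`result = nums[1][1]` → result = 31
So result = 31

Answer: 31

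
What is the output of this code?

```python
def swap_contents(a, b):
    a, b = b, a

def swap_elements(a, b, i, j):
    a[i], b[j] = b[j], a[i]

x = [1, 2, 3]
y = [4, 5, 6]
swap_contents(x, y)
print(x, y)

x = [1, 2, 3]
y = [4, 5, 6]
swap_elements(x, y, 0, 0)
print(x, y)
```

Key concept: parameter rebinding vs mutation.
Step by step:
`x = [1, 2, 3]` → x = [1, 2, 3]
`y = [4, 5, 6]` → y = [4, 5, 6]
`swap_contents(x, y)` → no visible change to tracked variables
`print(x, y)` → prints [1, 2, 3] [4, 5, 6]
`x = [1, 2, 3]` → x = [1, 2, 3]
`y = [4, 5, 6]` → y = [4, 5, 6]
`swap_elements(x, y, 0, 0)` → x = [4, 2, 3]; y = [1, 5, 6]
`print(x, y)` → prints [4, 2, 3] [1, 5, 6]

Answer:
[1, 2, 3] [4, 5, 6]
[4, 2, 3] [1, 5, 6]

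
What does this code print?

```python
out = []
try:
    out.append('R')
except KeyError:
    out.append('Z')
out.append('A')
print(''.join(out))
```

Execution trace: 'R' (try body, no exception) → 'A' (after the try/except). Output: RA

Answer: RA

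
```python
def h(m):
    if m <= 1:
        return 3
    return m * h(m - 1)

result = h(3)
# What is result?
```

h(3) = 3 * 2 * 3 = 18

Answer: 18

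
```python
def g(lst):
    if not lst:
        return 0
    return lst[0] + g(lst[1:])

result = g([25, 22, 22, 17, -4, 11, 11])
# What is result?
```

25 + 22 + 22 + 17 + (-4) + 11 + 11 + 0 = 104

Answer: 104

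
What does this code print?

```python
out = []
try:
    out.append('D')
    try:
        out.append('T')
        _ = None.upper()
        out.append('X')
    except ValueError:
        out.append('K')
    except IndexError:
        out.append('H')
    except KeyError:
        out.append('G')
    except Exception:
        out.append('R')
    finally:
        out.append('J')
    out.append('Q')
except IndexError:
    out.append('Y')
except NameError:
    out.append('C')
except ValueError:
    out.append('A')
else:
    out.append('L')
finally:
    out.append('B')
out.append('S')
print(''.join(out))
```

Execution trace: 'D' (try body) → 'T' (inner try body) → 'R' (inner except Exception) → 'J' (inner finally) → 'Q' (try body, no exception) → 'L' (else) → 'B' (finally) → 'S' (after the try/except). Output: DTRJQLBS

Answer: DTRJQLBS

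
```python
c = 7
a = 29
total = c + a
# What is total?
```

Trace:
`c = 7` → c = 7
`a = 29` → a = 29
`total = c + a` → total = 36
So total = 36

Answer: 36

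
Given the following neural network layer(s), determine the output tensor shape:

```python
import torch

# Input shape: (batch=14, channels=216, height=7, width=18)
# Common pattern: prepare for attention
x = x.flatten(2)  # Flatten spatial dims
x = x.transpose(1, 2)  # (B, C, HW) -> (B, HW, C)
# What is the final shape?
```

Input: (14, 216, 7, 18) -> after flatten(2): (14, 216, 126) -> Output: (14, 126, 216)

Answer: (14, 126, 216)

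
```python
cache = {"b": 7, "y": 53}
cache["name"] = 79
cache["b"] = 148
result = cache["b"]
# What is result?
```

Trace:
`cache = {"b": 7, "y": 53}` → cache = {'b': 7, 'y': 53}
`cache["name"] = 79` → cache = {'b': 7, 'y': 53, 'name': 79}
`cache["b"] = 148` → cache = {'b': 148, 'y': 53, 'name': 79}
`result = cache["b"]` → result = 148
So result = 148

Answer: 148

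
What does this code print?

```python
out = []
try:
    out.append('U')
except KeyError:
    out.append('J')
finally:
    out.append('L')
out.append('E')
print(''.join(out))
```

Execution trace: 'U' (try body, no exception) → 'L' (finally) → 'E' (after the try/except). Output: ULE

Answer: ULE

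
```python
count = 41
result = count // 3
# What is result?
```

Trace:
`count = 41` → count = 41
`result = count // 3` → result = 13
So result = 13

Answer: 13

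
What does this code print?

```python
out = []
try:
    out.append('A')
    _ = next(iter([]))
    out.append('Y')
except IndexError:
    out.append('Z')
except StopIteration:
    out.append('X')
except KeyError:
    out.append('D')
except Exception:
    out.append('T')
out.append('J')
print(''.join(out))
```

Execution trace: 'A' (try body) → 'X' (except StopIteration) → 'J' (after the try/except). Output: AXJ

Answer: AXJ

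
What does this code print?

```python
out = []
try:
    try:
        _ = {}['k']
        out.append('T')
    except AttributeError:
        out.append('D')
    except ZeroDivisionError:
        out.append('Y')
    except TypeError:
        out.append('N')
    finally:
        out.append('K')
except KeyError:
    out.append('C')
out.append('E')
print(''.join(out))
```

Execution trace: 'K' (finally) → 'C' (outer except KeyError) → 'E' (after the try/except). Output: KCE

Answer: KCE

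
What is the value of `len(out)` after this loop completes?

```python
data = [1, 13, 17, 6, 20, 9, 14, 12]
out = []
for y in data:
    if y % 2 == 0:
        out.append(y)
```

Count even numbers in [1, 13, 17, 6, 20, 9, 14, 12]
`out` takes the values: [] → [6] → [6, 20] → [6, 20, 14] → [6, 20, 14, 12]
So `len(out)` = 4

Answer: 4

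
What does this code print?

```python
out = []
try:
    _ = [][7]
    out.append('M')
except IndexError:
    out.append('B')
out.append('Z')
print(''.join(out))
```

Execution trace: 'B' (except IndexError) → 'Z' (after the try/except). Output: BZ

Answer: BZ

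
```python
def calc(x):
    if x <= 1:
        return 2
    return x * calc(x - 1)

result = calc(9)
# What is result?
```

calc(9) = 9 * 8 * 7 * 6 * 5 * 4 * 3 * 2 * 2 = 725760

Answer: 725760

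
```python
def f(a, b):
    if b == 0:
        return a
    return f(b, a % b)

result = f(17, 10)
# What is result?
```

f(17, 10) -> f(10, 7) -> f(7, 3) -> f(3, 1) -> f(1, 0) -> 1

Answer: 1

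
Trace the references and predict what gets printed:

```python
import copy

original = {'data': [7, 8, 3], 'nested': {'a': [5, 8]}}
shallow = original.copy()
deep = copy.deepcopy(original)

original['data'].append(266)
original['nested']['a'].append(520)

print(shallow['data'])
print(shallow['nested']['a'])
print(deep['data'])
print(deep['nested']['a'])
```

Key concept: comparing shallow vs deep copy.
Step by step:
`original = {'data': [7, 8, 3], 'nested': {'a': [5, 8]}}` → original = {'data': [7, 8, 3], 'nested': {'a': [5, 8]}}
`shallow = original.copy()` → shallow = {'data': [7, 8, 3], 'nested': {'a': [5, 8]}}
`deep = copy.deepcopy(original)` → deep = {'data': [7, 8, 3], 'nested': {'a': [5, 8]}}
`original['data'].append(266)` → original = {'data': [7, 8, 3, 266], 'nested': {'a': [5, 8]}}; shallow = {'data': [7, 8, 3, 266], 'nested': {'a': [5, 8]}}
`original['nested']['a'].append(520)` → original = {'data': [7, 8, 3, 266], 'nested': {'a': [5, 8, 520]}}; shallow = {'data': [7, 8, 3, 266], 'nested': {'a': [5, 8, 520]}}
`print(shallow['data'])` → prints [7, 8, 3, 266]
`print(shallow['nested']['a'])` → prints [5, 8, 520]
`print(deep['data'])` → prints [7, 8, 3]
`print(deep['nested']['a'])` → prints [5, 8]

Answer:
[7, 8, 3, 266]
[5, 8, 520]
[7, 8, 3]
[5, 8]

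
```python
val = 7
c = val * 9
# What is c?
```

Trace:
`val = 7` → val = 7
`c = val * 9` → c = 63
So c = 63

Answer: 63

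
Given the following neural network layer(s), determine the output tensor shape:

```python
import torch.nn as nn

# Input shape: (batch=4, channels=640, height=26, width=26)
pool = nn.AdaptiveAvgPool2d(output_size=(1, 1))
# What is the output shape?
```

Input: (4, 640, 26, 26) -> Output: (4, 640, 1, 1)

Answer: (4, 640, 1, 1)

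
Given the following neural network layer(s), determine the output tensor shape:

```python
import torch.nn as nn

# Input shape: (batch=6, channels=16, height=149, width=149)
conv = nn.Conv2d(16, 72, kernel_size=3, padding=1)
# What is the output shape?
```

Input: (6, 16, 149, 149) -> Output: (6, 72, 149, 149)

Answer: (6, 72, 149, 149)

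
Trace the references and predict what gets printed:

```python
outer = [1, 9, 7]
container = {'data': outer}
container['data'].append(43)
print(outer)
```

Key concept: dict holds reference to list.
Step by step:
`outer = [1, 9, 7]` → outer = [1, 9, 7]
`container = {'data': outer}` → container = {'data': [1, 9, 7]}
`container['data'].append(43)` → outer = [1, 9, 7, 43]; container = {'data': [1, 9, 7, 43]}
`print(outer)` → prints [1, 9, 7, 43]

Answer: [1, 9, 7, 43]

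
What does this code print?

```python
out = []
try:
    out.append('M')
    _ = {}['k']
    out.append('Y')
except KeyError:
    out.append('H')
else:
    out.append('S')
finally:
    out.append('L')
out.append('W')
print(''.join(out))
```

Execution trace: 'M' (try body) → 'H' (except KeyError) → 'L' (finally) → 'W' (after the try/except). Output: MHLW

Answer: MHLW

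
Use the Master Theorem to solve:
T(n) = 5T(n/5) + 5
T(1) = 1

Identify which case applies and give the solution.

a=5, b=5, f(n)=5. log_5(5) = 1. Since c=0 < 1, Case 1 applies: T(n) = Θ(n^log_b(a)) = O(n).

Answer: O(n) - Case 1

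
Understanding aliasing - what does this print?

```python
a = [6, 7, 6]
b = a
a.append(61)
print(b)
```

Key concept: basic list aliasing.
Step by step:
`a = [6, 7, 6]` → a = [6, 7, 6]
`b = a` → b = [6, 7, 6] (same object as a)
`a.append(61)` → a = [6, 7, 6, 61] (same object as b); b = [6, 7, 6, 61] (same object as a)
`print(b)` → prints [6, 7, 6, 61]

Answer: [6, 7, 6, 61]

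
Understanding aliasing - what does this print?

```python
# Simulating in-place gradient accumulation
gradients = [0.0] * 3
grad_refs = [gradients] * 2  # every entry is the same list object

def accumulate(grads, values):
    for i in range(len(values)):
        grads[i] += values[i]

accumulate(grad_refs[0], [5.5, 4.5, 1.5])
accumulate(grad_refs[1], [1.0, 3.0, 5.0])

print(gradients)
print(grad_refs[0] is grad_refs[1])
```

Key concept: gradient accumulation aliasing.
Step by step:
`gradients = [0.0] * 3` → gradients = [0.0, 0.0, 0.0]
`grad_refs = [gradients] * 2` → grad_refs = [[0.0, 0.0, 0.0], [0.0, 0.0, 0.0]]
`accumulate(grad_refs[0], [5.5, 4.5, 1.5])` → gradients = [5.5, 4.5, 1.5]; grad_refs = [[5.5, 4.5, 1.5], [5.5, 4.5, 1.5]]
`accumulate(grad_refs[1], [1.0, 3.0, 5.0])` → gradients = [6.5, 7.5, 6.5]; grad_refs = [[6.5, 7.5, 6.5], [6.5, 7.5, 6.5]]
`print(gradients)` → prints [6.5, 7.5, 6.5]
`print(grad_refs[0] is grad_refs[1])` → prints True

Answer:
[6.5, 7.5, 6.5]
True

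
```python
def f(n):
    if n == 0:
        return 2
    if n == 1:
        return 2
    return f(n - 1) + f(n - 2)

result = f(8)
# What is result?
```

Build up from base cases: f(0)=2, f(1)=2, f(2)=4, f(3)=6, f(4)=10, f(5)=16, f(6)=26, ..., f(8)=68

Answer: 68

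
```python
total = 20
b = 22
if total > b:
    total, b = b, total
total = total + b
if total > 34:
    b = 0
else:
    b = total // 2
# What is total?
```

Trace:
`total = 20` → total = 20
`b = 22` → b = 22
`if total > b: ...` → total > b is False → no variable changes
`total = total + b` → total = 42
`if total > 34: ...` → total > 34 is True → b = 0
So total = 42

Answer: 42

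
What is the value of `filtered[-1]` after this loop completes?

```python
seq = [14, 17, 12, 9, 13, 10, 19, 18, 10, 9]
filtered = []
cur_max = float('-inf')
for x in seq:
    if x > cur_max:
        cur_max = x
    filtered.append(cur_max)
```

Running max ends at 19
`filtered` takes the values: [] → [14] → [14, 17] → [14, 17, 17] → [14, 17, 17, 17] → [14, 17, 17, 17, 17] → [14, 17, 17, 17, 17, 17] → [14, 17, 17, 17, 17, 17, 19] → [14, 17, 17, 17, 17, 17, 19, 19] → [14, 17, 17, 17, 17, 17, 19, 19, 19] → [14, 17, 17, 17, 17, 17, 19, 19, 19, 19]
So `filtered[-1]` = 19

Answer: 19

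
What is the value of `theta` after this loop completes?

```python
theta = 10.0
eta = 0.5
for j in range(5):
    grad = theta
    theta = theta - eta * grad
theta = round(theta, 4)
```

Gradient descent: w = 10.0 * (1 - 0.5)^5
`theta` takes the values: 10.0 → 5.0 → 2.5 → 1.25 → 0.625 → 0.3125

Answer: 0.3125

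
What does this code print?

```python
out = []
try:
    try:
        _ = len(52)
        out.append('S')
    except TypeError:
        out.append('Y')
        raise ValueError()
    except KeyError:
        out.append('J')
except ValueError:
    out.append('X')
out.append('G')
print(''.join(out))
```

Execution trace: 'Y' (inner except TypeError) → 'X' (outer except ValueError) → 'G' (after the try/except). Output: YXG

Answer: YXG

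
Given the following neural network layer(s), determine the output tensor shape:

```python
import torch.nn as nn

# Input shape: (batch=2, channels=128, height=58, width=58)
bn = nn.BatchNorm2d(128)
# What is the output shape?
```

Input: (2, 128, 58, 58) -> Output: (2, 128, 58, 58)

Answer: (2, 128, 58, 58)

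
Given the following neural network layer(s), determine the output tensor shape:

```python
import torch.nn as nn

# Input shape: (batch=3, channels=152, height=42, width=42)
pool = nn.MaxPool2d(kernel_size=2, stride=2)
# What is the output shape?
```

Input: (3, 152, 42, 42) -> Output: (3, 152, 21, 21)

Answer: (3, 152, 21, 21)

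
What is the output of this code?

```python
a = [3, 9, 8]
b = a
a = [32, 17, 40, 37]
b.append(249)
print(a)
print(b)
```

Key concept: rebinding vs mutation: a is rebound to a new list, b still points at the original.
Step by step:
`a = [3, 9, 8]` → a = [3, 9, 8]
`b = a` → b = [3, 9, 8] (same object as a)
`a = [32, 17, 40, 37]` → a = [32, 17, 40, 37]
`b.append(249)` → b = [3, 9, 8, 249]
`print(a)` → prints [32, 17, 40, 37]
`print(b)` → prints [3, 9, 8, 249]

Answer:
[32, 17, 40, 37]
[3, 9, 8, 249]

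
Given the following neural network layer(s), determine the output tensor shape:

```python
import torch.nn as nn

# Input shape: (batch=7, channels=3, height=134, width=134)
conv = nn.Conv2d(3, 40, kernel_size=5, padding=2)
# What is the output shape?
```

Input: (7, 3, 134, 134) -> Output: (7, 40, 134, 134)

Answer: (7, 40, 134, 134)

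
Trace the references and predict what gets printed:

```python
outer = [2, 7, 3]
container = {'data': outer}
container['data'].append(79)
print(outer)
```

Key concept: dict holds reference to list.
Step by step:
`outer = [2, 7, 3]` → outer = [2, 7, 3]
`container = {'data': outer}` → container = {'data': [2, 7, 3]}
`container['data'].append(79)` → outer = [2, 7, 3, 79]; container = {'data': [2, 7, 3, 79]}
`print(outer)` → prints [2, 7, 3, 79]

Answer: [2, 7, 3, 79]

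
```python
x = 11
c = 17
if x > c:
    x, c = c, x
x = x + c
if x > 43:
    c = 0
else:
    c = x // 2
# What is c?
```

Trace:
`x = 11` → x = 11
`c = 17` → c = 17
`if x > c: ...` → x > c is False → no variable changes
`x = x + c` → x = 28
`if x > 43: ...` → x > 43 is False, take else branch → c = 14
So c = 14

Answer: 14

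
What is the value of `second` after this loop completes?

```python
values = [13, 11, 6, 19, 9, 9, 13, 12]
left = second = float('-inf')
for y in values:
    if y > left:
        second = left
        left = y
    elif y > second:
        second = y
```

Second largest (with repeats) in [13, 11, 6, 19, 9, 9, 13, 12]
`second` takes the values: -inf → 11 → 13

Answer: 13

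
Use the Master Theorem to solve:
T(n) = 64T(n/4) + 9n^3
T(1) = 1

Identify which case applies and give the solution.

a=64, b=4, f(n)=9n^3. log_4(64) = 3. Since c=3 = 3, Case 2 applies: T(n) = Θ(n^log_b(a) · log n) = O(n^3 log n).

Answer: O(n^3 log n) - Case 2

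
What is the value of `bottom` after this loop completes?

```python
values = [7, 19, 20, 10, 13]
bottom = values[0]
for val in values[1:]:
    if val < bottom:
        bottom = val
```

Minimum of [7, 19, 20, 10, 13]
`bottom` takes the values: 7

Answer: 7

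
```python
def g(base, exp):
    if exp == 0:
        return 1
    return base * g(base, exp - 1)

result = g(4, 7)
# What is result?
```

g(4, 7) = 4 * 4 * 4 * 4 * 4 * 4 * 4 = 16384

Answer: 16384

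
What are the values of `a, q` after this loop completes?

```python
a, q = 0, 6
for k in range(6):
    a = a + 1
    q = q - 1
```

a goes 0→6, q goes 6→0
`a, q` takes the values: (0, 6) → (1, 6) → (1, 5) → (2, 5) → (2, 4) → (3, 4) → (3, 3) → (4, 3) → (4, 2) → (5, 2) → (5, 1) → (6, 1) → (6, 0)

Answer: 6, 0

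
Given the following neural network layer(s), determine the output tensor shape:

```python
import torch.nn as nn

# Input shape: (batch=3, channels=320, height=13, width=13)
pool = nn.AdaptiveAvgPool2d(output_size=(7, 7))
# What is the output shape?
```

Input: (3, 320, 13, 13) -> Output: (3, 320, 7, 7)

Answer: (3, 320, 7, 7)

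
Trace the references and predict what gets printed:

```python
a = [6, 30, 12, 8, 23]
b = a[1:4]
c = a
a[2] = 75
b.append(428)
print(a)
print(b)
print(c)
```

Key concept: slice vs alias.
Step by step:
`a = [6, 30, 12, 8, 23]` → a = [6, 30, 12, 8, 23]
`b = a[1:4]` → b = [30, 12, 8]
`c = a` → c = [6, 30, 12, 8, 23] (same object as a)
`a[2] = 75` → a = [6, 30, 75, 8, 23] (same object as c); c = [6, 30, 75, 8, 23] (same object as a)
`b.append(428)` → b = [30, 12, 8, 428]
`print(a)` → prints [6, 30, 75, 8, 23]
`print(b)` → prints [30, 12, 8, 428]
`print(c)` → prints [6, 30, 75, 8, 23]

Answer:
[6, 30, 75, 8, 23]
[30, 12, 8, 428]
[6, 30, 75, 8, 23]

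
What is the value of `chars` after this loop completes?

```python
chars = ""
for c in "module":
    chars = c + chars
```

Reverse 'module'
`chars` takes the values: "" → "m" → "om" → "dom" → "udom" → "ludom" → "eludom"

Answer: "eludom"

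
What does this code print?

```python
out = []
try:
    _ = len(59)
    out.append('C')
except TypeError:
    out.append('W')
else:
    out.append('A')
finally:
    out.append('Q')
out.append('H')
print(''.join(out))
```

Execution trace: 'W' (except TypeError) → 'Q' (finally) → 'H' (after the try/except). Output: WQH

Answer: WQH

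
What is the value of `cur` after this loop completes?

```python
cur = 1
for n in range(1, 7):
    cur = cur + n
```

Start at 1, add 1 through 6
`cur` takes the values: 1 → 2 → 4 → 7 → 11 → 16 → 22

Answer: 22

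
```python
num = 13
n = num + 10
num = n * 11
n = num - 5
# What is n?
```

Trace:
`num = 13` → num = 13
`n = num + 10` → n = 23
`num = n * 11` → num = 253
`n = num - 5` → n = 248
So n = 248

Answer: 248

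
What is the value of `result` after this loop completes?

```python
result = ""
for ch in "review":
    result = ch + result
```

Reverse 'review'
`result` takes the values: "" → "r" → "er" → "ver" → "iver" → "eiver" → "weiver"

Answer: "weiver"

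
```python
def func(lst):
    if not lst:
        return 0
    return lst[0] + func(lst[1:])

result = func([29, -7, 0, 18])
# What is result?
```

29 + (-7) + 0 + 18 + 0 = 40

Answer: 40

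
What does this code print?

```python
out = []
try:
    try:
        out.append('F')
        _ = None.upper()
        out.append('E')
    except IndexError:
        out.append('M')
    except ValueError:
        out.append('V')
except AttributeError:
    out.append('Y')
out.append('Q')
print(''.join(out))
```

Execution trace: 'F' (inner try body) → 'Y' (outer except AttributeError) → 'Q' (after the try/except). Output: FYQ

Answer: FYQ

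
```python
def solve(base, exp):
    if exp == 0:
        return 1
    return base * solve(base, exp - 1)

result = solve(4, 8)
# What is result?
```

solve(4, 8) = 4 * 4 * 4 * 4 * 4 * 4 * 4 * 4 = 65536

Answer: 65536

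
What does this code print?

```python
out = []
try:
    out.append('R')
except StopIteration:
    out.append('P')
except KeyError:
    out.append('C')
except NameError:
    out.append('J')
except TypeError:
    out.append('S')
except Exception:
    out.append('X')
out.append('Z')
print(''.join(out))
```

Execution trace: 'R' (try body, no exception) → 'Z' (after the try/except). Output: RZ

Answer: RZ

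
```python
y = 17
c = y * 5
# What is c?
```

Trace:
`y = 17` → y = 17
`c = y * 5` → c = 85
So c = 85

Answer: 85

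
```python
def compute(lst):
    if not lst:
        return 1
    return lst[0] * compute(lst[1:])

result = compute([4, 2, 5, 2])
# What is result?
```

Product over [4, 2, 5, 2] = 4 * 2 * 5 * 2 = 80

Answer: 80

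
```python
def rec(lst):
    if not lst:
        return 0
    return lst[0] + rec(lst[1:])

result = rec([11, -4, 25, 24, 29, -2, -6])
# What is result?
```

11 + (-4) + 25 + 24 + 29 + (-2) + (-6) + 0 = 77

Answer: 77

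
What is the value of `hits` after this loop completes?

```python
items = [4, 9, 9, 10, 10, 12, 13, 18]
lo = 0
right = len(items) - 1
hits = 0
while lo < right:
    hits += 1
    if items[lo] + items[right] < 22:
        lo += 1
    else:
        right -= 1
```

Steps to find pair summing to 22
`hits` takes the values: 0 → 1 → 2 → 3 → 4 → 5 → 6 → 7

Answer: 7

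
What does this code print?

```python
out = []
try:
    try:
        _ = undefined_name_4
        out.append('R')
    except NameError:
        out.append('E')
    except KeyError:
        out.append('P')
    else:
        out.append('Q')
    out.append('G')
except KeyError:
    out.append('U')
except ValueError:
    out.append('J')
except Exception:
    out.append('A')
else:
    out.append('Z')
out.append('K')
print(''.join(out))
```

Execution trace: 'E' (inner except NameError) → 'G' (try body, no exception) → 'Z' (else) → 'K' (after the try/except). Output: EGZK

Answer: EGZK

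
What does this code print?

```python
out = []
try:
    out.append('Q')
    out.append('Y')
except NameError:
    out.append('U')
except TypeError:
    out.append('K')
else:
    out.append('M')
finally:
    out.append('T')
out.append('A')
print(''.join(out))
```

Execution trace: 'Q' (try body) → 'Y' (try body, no exception) → 'M' (else) → 'T' (finally) → 'A' (after the try/except). Output: QYMTA

Answer: QYMTA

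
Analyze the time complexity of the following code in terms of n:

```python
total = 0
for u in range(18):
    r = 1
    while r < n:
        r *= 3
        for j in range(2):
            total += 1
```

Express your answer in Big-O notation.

Each loop level contributes: 1 × log n × 1. Multiplying the contributions gives O(log n).

Answer: O(log n)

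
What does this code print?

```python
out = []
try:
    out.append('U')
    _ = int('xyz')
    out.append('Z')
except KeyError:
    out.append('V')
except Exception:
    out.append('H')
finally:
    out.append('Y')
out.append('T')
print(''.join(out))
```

Execution trace: 'U' (try body) → 'H' (except Exception) → 'Y' (finally) → 'T' (after the try/except). Output: UHYT

Answer: UHYT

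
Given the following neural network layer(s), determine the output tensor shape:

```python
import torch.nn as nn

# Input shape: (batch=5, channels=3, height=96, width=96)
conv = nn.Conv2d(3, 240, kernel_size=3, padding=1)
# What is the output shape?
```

Input: (5, 3, 96, 96) -> Output: (5, 240, 96, 96)

Answer: (5, 240, 96, 96)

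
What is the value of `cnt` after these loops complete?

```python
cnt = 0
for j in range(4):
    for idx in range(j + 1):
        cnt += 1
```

Triangle: 1 + 2 + ... + 4
`cnt` takes the values: 0 → 1 → 2 → 3 → 4 → 5 → 6 → 7 → 8 → 9 → 10

Answer: 10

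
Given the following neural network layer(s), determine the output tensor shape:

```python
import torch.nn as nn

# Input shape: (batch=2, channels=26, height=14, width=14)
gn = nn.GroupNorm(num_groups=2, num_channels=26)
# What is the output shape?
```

Input: (2, 26, 14, 14) -> Output: (2, 26, 14, 14)

Answer: (2, 26, 14, 14)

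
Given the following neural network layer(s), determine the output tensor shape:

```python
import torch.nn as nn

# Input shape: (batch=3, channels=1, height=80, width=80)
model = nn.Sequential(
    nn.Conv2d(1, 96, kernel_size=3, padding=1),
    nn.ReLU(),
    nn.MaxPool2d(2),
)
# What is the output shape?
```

Input: (3, 1, 80, 80) -> after Conv2d: (3, 96, 80, 80) -> after ReLU: (3, 96, 80, 80) -> Output: (3, 96, 40, 40)

Answer: (3, 96, 40, 40)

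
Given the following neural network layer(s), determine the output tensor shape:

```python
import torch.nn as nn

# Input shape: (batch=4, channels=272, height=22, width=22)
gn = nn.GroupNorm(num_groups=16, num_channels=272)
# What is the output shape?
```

Input: (4, 272, 22, 22) -> Output: (4, 272, 22, 22)

Answer: (4, 272, 22, 22)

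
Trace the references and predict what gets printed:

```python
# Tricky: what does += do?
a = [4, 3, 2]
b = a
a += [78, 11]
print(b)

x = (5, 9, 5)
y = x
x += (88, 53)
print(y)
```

Key concept: += behavior differs for mutable vs immutable.
Step by step:
`a = [4, 3, 2]` → a = [4, 3, 2]
`b = a` → b = [4, 3, 2] (same object as a)
`a += [78, 11]` → a = [4, 3, 2, 78, 11] (same object as b); b = [4, 3, 2, 78, 11] (same object as a)
`print(b)` → prints [4, 3, 2, 78, 11]
`x = (5, 9, 5)` → x = (5, 9, 5)
`y = x` → y = (5, 9, 5)
`x += (88, 53)` → x = (5, 9, 5, 88, 53)
`print(y)` → prints (5, 9, 5)

Answer:
[4, 3, 2, 78, 11]
(5, 9, 5)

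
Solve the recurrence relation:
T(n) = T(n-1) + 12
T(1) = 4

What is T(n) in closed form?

Unrolling: T(n) = T(1) + 12·(n-1) = 4 + 12(n-1) = 12n - 8.

Answer: T(n) = 12n - 8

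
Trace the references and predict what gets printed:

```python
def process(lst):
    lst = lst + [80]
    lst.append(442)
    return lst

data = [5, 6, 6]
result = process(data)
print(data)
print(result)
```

Key concept: rebinding parameter vs mutation.
Step by step:
`data = [5, 6, 6]` → data = [5, 6, 6]
`result = process(data)` → result = [5, 6, 6, 80, 442]
`print(data)` → prints [5, 6, 6]
`print(result)` → prints [5, 6, 6, 80, 442]

Answer:
[5, 6, 6]
[5, 6, 6, 80, 442]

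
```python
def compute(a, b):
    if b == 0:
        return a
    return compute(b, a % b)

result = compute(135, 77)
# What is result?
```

compute(135, 77) -> compute(77, 58) -> compute(58, 19) -> compute(19, 1) -> compute(1, 0) -> 1

Answer: 1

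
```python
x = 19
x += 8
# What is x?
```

Trace:
`x = 19` → x = 19
`x += 8` → x = 27
So x = 27

Answer: 27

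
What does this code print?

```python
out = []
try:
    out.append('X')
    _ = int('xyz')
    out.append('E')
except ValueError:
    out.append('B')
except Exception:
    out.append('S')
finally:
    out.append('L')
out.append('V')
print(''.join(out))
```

Execution trace: 'X' (try body) → 'B' (except ValueError) → 'L' (finally) → 'V' (after the try/except). Output: XBLV

Answer: XBLV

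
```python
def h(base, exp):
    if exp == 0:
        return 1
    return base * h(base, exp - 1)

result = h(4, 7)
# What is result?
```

h(4, 7) = 4 * 4 * 4 * 4 * 4 * 4 * 4 = 16384

Answer: 16384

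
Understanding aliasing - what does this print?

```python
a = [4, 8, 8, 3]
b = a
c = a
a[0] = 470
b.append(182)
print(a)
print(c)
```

Key concept: multiple aliases.
Step by step:
`a = [4, 8, 8, 3]` → a = [4, 8, 8, 3]
`b = a` → b = [4, 8, 8, 3] (same object as a)
`c = a` → c = [4, 8, 8, 3] (same object as a, b)
`a[0] = 470` → a = [470, 8, 8, 3] (same object as b, c); b = [470, 8, 8, 3] (same object as a, c); c = [470, 8, 8, 3] (same object as a, b)
`b.append(182)` → a = [470, 8, 8, 3, 182] (same object as b, c); b = [470, 8, 8, 3, 182] (same object as a, c); c = [470, 8, 8, 3, 182] (same object as a, b)
`print(a)` → prints [470, 8, 8, 3, 182]
`print(c)` → prints [470, 8, 8, 3, 182]

Answer:
[470, 8, 8, 3, 182]
[470, 8, 8, 3, 182]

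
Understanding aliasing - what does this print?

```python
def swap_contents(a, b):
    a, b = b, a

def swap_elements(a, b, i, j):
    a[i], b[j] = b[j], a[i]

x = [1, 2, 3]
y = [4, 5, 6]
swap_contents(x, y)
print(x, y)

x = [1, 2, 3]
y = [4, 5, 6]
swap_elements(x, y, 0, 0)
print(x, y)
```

Key concept: parameter rebinding vs mutation.
Step by step:
`x = [1, 2, 3]` → x = [1, 2, 3]
`y = [4, 5, 6]` → y = [4, 5, 6]
`swap_contents(x, y)` → no visible change to tracked variables
`print(x, y)` → prints [1, 2, 3] [4, 5, 6]
`x = [1, 2, 3]` → x = [1, 2, 3]
`y = [4, 5, 6]` → y = [4, 5, 6]
`swap_elements(x, y, 0, 0)` → x = [4, 2, 3]; y = [1, 5, 6]
`print(x, y)` → prints [4, 2, 3] [1, 5, 6]

Answer:
[1, 2, 3] [4, 5, 6]
[4, 2, 3] [1, 5, 6]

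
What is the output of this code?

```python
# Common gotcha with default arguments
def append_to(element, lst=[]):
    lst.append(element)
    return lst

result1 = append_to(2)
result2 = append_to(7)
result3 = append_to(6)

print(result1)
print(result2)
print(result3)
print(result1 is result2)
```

Key concept: mutable default argument gotcha.
Step by step:
`result1 = append_to(2)` → result1 = [2]
`result2 = append_to(7)` → result1 = [2, 7] (same object as result2); result2 = [2, 7] (same object as result1)
`result3 = append_to(6)` → result1 = [2, 7, 6] (same object as result2, result3); result2 = [2, 7, 6] (same object as result1, result3); result3 = [2, 7, 6] (same object as result1, result2)
`print(result1)` → prints [2, 7, 6]
`print(result2)` → prints [2, 7, 6]
`print(result3)` → prints [2, 7, 6]
`print(result1 is result2)` → prints True

Answer:
[2, 7, 6]
[2, 7, 6]
[2, 7, 6]
True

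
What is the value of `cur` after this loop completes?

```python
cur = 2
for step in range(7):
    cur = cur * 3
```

Multiply by 3, 7 times: 2 * 3^7 = 4374
`cur` takes the values: 2 → 6 → 18 → 54 → 162 → 486 → 1458 → 4374

Answer: 4374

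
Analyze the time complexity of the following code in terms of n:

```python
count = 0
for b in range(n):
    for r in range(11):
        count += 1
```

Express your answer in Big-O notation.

Each loop level contributes: n × 1. Multiplying the contributions gives O(n).

Answer: O(n)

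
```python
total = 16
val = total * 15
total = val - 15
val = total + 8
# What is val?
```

Trace:
`total = 16` → total = 16
`val = total * 15` → val = 240
`total = val - 15` → total = 225
`val = total + 8` → val = 233
So val = 233

Answer: 233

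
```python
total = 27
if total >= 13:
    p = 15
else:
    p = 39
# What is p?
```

Trace:
`total = 27` → total = 27
`if total >= 13: ...` → total >= 13 is True → p = 15
So p = 15

Answer: 15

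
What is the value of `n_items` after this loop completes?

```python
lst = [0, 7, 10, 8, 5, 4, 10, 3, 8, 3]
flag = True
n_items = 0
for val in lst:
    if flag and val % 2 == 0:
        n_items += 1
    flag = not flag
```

Count even values at even positions
`n_items` takes the values: 0 → 1 → 2 → 3 → 4

Answer: 4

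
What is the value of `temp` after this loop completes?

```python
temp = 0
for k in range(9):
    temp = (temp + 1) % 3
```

Increment mod 3, 9 times = 0
`temp` takes the values: 0 → 1 → 2 → 0 → 1 → 2 → 0 → 1 → 2 → 0

Answer: 0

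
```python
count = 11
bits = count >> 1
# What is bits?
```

Trace:
`count = 11` → count = 11
`bits = count >> 1` → bits = 5
So bits = 5

Answer: 5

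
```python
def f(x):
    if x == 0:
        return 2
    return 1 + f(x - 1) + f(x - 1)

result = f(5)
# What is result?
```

f(x) = 1 + 2·f(x-1), f(0)=2. Closed form: (2+1)·2^5 - 1 = 95.

Answer: 95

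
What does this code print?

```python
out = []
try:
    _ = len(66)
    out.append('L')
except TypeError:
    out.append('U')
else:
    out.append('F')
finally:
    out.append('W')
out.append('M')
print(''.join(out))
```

Execution trace: 'U' (except TypeError) → 'W' (finally) → 'M' (after the try/except). Output: UWM

Answer: UWM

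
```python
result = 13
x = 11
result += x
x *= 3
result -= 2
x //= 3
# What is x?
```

Trace:
`result = 13` → result = 13
`x = 11` → x = 11
`result += x` → result = 24
`x *= 3` → x = 33
`result -= 2` → result = 22
`x //= 3` → x = 11
So x = 11

Answer: 11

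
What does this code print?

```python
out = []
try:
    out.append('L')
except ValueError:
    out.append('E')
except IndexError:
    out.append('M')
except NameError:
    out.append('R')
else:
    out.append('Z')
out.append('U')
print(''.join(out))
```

Execution trace: 'L' (try body, no exception) → 'Z' (else) → 'U' (after the try/except). Output: LZU

Answer: LZU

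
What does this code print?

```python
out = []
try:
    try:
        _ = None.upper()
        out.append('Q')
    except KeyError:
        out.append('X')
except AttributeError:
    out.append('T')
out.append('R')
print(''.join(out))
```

Execution trace: 'T' (outer except AttributeError) → 'R' (after the try/except). Output: TR

Answer: TR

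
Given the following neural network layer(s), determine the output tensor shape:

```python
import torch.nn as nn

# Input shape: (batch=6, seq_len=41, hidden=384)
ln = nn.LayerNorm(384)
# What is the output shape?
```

Input: (6, 41, 384) -> Output: (6, 41, 384)

Answer: (6, 41, 384)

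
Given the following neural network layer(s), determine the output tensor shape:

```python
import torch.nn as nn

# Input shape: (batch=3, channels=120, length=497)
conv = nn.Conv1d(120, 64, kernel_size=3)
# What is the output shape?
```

Input: (3, 120, 497) -> Output: (3, 64, 495)

Answer: (3, 64, 495)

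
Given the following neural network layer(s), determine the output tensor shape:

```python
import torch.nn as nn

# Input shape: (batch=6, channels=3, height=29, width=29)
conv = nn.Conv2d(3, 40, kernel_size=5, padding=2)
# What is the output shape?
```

Input: (6, 3, 29, 29) -> Output: (6, 40, 29, 29)

Answer: (6, 40, 29, 29)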